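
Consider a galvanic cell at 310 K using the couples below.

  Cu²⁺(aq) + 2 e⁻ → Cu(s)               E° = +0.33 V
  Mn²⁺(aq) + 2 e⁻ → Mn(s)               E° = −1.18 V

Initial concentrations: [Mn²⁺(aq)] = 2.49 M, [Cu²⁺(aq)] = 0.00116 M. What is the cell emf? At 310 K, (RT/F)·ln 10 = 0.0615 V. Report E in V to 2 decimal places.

Since E°(Cu²⁺/Cu) > E°(Mn²⁺/Mn), Cu²⁺/Cu serves as the cathode.
E°cell = +0.33 − (−1.18) = +1.51 V, with n = 2 electrons transferred.
For the overall reaction Cu²⁺(aq) + Mn(s) → Cu(s) + Mn²⁺(aq), Q = [Mn²⁺(aq)] / [Cu²⁺(aq)] = 2.15×10^3, giving log Q = 3.332.
Applying E = E° − (RT ln10/nF)·log Q gives +1.51 − (0.0615/2)(3.332) = +1.41 V.

+1.41 V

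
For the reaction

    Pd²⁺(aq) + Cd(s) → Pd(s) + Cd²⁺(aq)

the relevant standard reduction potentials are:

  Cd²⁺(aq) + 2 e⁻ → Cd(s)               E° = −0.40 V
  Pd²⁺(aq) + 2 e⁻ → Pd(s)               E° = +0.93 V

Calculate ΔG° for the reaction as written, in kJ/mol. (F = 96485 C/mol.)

In the reaction as written Pd²⁺(aq) is reduced, so the Pd²⁺/Pd couple is the cathode and Cd²⁺/Cd is the anode.
E°cell = +0.93 − (−0.40) = +1.33 V; balancing electrons gives n = 2.
ΔG° = −nFE°cell = −(2)(96485)(+1.33) J/mol = −257 kJ/mol.

−257 kJ/mol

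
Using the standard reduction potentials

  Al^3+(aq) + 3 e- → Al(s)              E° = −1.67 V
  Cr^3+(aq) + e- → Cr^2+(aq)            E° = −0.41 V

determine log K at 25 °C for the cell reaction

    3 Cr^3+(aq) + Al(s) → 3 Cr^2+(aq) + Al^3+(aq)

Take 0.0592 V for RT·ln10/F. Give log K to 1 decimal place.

The Cr³⁺/Cr²⁺ couple is reduced (cathode); E°cell = −0.41 − (−1.67) = +1.26 V with n = 3.
At equilibrium E = 0, so log K = nE°cell / 0.0592 = (3)(+1.26) / 0.0592 = 63.9.

log K = 63.9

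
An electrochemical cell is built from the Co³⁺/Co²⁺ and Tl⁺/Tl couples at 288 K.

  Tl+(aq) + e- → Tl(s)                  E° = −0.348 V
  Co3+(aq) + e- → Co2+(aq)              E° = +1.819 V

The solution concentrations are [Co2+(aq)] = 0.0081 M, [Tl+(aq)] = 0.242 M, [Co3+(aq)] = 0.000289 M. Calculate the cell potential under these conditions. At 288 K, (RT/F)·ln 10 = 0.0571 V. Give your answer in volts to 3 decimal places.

The Co³⁺/Co²⁺ couple has the more positive E°, so it is the cathode; Tl⁺/Tl is the anode.
E°cell = E°cat − E°an = +1.819 − (−0.348) = +2.167 V; n = 1.
The balanced reaction is Co3+(aq) + Tl(s) → Co2+(aq) + Tl+(aq), so Q = ([Co2+(aq)]·[Tl+(aq)]) / [Co3+(aq)] = 6.78 and log Q = 0.831.
Applying E = E° − (RT ln10/nF)·log Q gives +2.167 − (0.0571/1)(0.831) = +2.120 V.

+2.120 V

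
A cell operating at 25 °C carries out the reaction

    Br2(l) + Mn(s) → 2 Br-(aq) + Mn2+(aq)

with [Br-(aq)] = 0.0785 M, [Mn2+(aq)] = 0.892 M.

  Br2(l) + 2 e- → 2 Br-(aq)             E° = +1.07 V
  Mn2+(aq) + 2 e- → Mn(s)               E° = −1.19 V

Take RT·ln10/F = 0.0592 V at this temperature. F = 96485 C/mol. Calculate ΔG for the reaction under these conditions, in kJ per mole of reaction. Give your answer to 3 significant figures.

The standard cell potential is +1.07 − (−1.19) = +2.26 V, with n = 2 electrons in the balanced equation.
Here Q = [Br-(aq)]^2·[Mn2+(aq)] = 0.0055 (log Q = −2.260), giving E = +2.26 − (0.0592/2)·(−2.260) = +2.3269 V.
Finally ΔG = −nFE = −(2)(96485 C/mol)(+2.3269 V) = −449 kJ/mol.

−449 kJ/mol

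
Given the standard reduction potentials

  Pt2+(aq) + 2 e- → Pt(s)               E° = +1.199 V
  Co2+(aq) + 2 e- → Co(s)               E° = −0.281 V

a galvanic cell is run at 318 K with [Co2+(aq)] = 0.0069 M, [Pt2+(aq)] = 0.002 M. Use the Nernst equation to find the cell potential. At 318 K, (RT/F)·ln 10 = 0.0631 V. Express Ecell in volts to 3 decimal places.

The Pt²⁺/Pt couple has the more positive E°, so it is the cathode; Co²⁺/Co is the anode.
The standard potential is +1.199 − (−0.281) = +1.480 V and the balanced reaction transfers n = 2 electrons.
For the overall reaction Pt2+(aq) + Co(s) → Pt(s) + Co2+(aq), Q = [Co2+(aq)] / [Pt2+(aq)] = 3.45, giving log Q = 0.538.
E = E° − (0.0631/n)·log Q = +1.480 − (0.0631/2)(0.538) = +1.463 V.

+1.463 V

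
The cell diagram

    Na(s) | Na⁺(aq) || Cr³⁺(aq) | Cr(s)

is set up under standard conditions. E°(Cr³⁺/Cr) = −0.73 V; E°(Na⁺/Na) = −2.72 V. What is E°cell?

+1.99 V

By convention the left-hand electrode in cell notation is the anode (oxidation) and the right-hand electrode is the cathode (reduction).
E°cell = E°(right) − E°(left) = −0.73 − (−2.72) = +1.99 V.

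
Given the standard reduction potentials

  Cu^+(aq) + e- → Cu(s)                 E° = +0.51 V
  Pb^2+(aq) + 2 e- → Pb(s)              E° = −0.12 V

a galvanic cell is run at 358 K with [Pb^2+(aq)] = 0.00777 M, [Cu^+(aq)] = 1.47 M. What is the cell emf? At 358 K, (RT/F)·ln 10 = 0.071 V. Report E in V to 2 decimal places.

The Cu⁺/Cu couple has the more positive E°, so it is the cathode; Pb²⁺/Pb is the anode.
E°cell = E°cat − E°an = +0.51 − (−0.12) = +0.63 V; n = 2.
The balanced reaction is 2 Cu^+(aq) + Pb(s) → 2 Cu(s) + Pb^2+(aq), so Q = [Pb^2+(aq)] / [Cu^+(aq)]^2 = 0.0036 and log Q = −2.444.
Applying E = E° − (RT ln10/nF)·log Q gives +0.63 − (0.071/2)(−2.444) = +0.72 V.

+0.72 V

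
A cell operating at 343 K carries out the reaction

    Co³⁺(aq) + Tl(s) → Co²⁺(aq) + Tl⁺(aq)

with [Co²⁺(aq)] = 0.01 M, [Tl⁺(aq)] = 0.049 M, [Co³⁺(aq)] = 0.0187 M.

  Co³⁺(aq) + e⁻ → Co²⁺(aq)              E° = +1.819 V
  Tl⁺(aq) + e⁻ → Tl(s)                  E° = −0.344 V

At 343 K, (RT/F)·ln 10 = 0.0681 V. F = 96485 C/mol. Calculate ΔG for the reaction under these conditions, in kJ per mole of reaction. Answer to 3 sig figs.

E°cell = +1.819 − (−0.344) = +2.163 V; the balanced reaction transfers n = 1 electron.
The reaction quotient is ([Co²⁺(aq)]·[Tl⁺(aq)]) / [Co³⁺(aq)] = 0.0262; by Nernst, E = +2.163 − (0.0681/1)(−1.582) = +2.2707 V.
Finally ΔG = −nFE = −(1)(96485 C/mol)(+2.2707 V) = −219 kJ/mol.

−219 kJ/mol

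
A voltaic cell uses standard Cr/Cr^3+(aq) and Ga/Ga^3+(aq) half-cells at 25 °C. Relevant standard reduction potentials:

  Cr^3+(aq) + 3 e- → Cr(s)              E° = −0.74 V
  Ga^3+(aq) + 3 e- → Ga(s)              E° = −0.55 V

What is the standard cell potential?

The Ga³⁺/Ga couple has the higher E°, so Ga ion is reduced (cathode) and Cr is oxidized (anode).
E°cell = E°(cathode) − E°(anode) = −0.55 − (−0.74) = +0.19 V.

+0.19 V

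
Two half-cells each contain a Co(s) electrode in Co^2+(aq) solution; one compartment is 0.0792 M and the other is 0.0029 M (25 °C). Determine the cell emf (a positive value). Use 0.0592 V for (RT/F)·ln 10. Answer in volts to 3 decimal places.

For a concentration cell E°cell = 0, since both electrodes use the same couple.
The compartment with the higher Co^2+(aq) concentration (0.0792 M) acts as the cathode; ions are reduced there and produced at the dilute (0.0029 M) anode.
With n = 2, Ecell = −(0.0592/2)·log([dilute]/[conc]) = −(0.0592/2)·log(0.0029/0.0792) = +0.043 V.

0.043 V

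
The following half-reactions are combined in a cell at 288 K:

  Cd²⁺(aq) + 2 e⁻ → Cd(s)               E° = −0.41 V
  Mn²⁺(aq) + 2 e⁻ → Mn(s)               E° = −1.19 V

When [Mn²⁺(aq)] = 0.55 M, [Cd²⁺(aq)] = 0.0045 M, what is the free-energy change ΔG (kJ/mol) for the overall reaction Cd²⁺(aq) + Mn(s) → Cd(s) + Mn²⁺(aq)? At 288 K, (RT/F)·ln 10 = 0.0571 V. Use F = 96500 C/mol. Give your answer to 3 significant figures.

−139 kJ/mol

E°cell = −0.41 − (−1.19) = +0.78 V; the balanced reaction transfers n = 2 electrons.
Q = [Mn²⁺(aq)] / [Cd²⁺(aq)] = 122, so log Q = 2.087 and E = +0.78 − (0.0571/2)(2.087) = +0.7204 V.
Finally ΔG = −nFE = −(2)(96500 C/mol)(+0.7204 V) = −139 kJ/mol.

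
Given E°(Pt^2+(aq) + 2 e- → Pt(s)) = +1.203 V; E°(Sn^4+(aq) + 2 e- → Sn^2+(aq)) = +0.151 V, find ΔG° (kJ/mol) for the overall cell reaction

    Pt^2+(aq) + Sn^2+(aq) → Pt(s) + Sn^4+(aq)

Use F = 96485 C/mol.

−203 kJ/mol

In the reaction as written Pt^2+(aq) is reduced, so the Pt²⁺/Pt couple is the cathode and Sn⁴⁺/Sn²⁺ is the anode.
E°cell = +1.203 − (+0.151) = +1.052 V; balancing electrons gives n = 2.
ΔG° = −nFE°cell = −(2)(96485)(+1.052) J/mol = −203 kJ/mol.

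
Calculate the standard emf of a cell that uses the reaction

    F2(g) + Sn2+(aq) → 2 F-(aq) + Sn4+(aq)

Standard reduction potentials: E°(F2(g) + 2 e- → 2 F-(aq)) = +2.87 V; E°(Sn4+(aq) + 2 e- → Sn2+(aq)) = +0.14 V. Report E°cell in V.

In the reaction as written, F2(g) is reduced (cathode) and Sn4+(aq) is produced by oxidation at the anode.
E°cell = E°(cathode) − E°(anode) = +2.87 − (+0.14) = +2.73 V.
The positive value indicates the reaction is spontaneous as written.

+2.73 V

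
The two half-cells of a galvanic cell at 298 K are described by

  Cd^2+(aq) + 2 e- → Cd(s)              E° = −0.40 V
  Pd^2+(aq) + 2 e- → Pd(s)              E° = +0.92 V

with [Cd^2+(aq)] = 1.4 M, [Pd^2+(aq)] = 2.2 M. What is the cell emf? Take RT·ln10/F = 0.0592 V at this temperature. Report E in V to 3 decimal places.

Since E°(Pd²⁺/Pd) > E°(Cd²⁺/Cd), Pd²⁺/Pd serves as the cathode.
The standard potential is +0.92 − (−0.40) = +1.32 V and the balanced reaction transfers n = 2 electrons.
Balancing gives Pd^2+(aq) + Cd(s) → Pd(s) + Cd^2+(aq); hence Q = [Cd^2+(aq)] / [Pd^2+(aq)] = 0.636 (log Q = −0.196).
Applying E = E° − (RT ln10/nF)·log Q gives +1.32 − (0.0592/2)(−0.196) = +1.326 V.

+1.326 V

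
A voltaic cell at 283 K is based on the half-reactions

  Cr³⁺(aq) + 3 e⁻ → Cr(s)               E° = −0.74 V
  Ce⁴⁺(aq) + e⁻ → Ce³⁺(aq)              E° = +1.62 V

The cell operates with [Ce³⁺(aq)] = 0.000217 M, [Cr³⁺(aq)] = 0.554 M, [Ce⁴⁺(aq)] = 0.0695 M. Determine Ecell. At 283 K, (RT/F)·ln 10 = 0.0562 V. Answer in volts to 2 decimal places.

+2.51 V

Since E°(Ce⁴⁺/Ce³⁺) > E°(Cr³⁺/Cr), Ce⁴⁺/Ce³⁺ serves as the cathode.
The standard potential is +1.62 − (−0.74) = +2.36 V and the balanced reaction transfers n = 3 electrons.
For the overall reaction 3 Ce⁴⁺(aq) + Cr(s) → 3 Ce³⁺(aq) + Cr³⁺(aq), Q = ([Ce³⁺(aq)]^3·[Cr³⁺(aq)]) / [Ce⁴⁺(aq)]^3 = 1.69×10^−8, giving log Q = −7.773.
Applying E = E° − (RT ln10/nF)·log Q gives +2.36 − (0.0562/3)(−7.773) = +2.51 V.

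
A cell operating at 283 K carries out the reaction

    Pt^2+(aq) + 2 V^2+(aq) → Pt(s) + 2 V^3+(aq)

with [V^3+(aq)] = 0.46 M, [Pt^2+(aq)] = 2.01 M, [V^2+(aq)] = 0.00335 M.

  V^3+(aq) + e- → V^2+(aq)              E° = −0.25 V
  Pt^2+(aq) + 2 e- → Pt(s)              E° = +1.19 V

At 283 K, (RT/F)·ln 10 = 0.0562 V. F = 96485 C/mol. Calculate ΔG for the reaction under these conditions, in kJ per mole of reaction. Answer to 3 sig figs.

E°cell = +1.19 − (−0.25) = +1.44 V; the balanced reaction transfers n = 2 electrons.
Q = [V^3+(aq)]^2 / ([Pt^2+(aq)]·[V^2+(aq)]^2) = 9.38×10^3, so log Q = 3.972 and E = +1.44 − (0.0562/2)(3.972) = +1.3284 V.
Finally ΔG = −nFE = −(2)(96485 C/mol)(+1.3284 V) = −256 kJ/mol.

−256 kJ/mol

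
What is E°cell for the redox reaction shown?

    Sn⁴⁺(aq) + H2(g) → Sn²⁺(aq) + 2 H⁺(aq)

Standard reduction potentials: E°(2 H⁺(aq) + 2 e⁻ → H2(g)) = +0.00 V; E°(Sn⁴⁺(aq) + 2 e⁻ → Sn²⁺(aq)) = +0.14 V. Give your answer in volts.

Sn⁴⁺(aq) gains electrons, so the Sn⁴⁺/Sn²⁺ couple is the cathode; the 2H⁺/H₂ couple is the anode.
E°cell = E°(cathode) − E°(anode) = +0.14 − (+0.00) = +0.14 V.

+0.14 V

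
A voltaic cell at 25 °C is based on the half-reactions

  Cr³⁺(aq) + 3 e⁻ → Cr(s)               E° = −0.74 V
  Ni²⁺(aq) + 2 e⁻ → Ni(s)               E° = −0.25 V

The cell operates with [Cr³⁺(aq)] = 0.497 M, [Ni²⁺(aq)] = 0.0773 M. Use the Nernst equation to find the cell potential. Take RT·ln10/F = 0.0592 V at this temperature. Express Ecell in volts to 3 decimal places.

+0.463 V

Ni²⁺/Ni is reduced (cathode, E° = −0.25 V) and Cr³⁺/Cr is oxidized (anode).
E°cell = E°cat − E°an = −0.25 − (−0.74) = +0.49 V; n = 6.
Balancing gives 3 Ni²⁺(aq) + 2 Cr(s) → 3 Ni(s) + 2 Cr³⁺(aq); hence Q = [Cr³⁺(aq)]^2 / [Ni²⁺(aq)]^3 = 535 (log Q = 2.728).
Applying E = E° − (RT ln10/nF)·log Q gives +0.49 − (0.0592/6)(2.728) = +0.463 V.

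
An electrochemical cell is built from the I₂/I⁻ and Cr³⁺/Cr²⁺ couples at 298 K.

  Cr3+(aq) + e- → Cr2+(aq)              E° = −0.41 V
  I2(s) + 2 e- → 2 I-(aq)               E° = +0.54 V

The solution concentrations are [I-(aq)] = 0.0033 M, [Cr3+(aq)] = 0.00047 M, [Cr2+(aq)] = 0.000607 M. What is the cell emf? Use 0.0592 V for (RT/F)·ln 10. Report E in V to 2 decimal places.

+1.10 V

I₂/I⁻ is reduced (cathode, E° = +0.54 V) and Cr³⁺/Cr²⁺ is oxidized (anode).
E°cell = E°cat − E°an = +0.54 − (−0.41) = +0.95 V; n = 2.
The balanced reaction is I2(s) + 2 Cr2+(aq) → 2 I-(aq) + 2 Cr3+(aq), so Q = ([I-(aq)]^2·[Cr3+(aq)]^2) / [Cr2+(aq)]^2 = 6.53×10^−6 and log Q = −5.185.
By the Nernst equation, E = +0.95 − (0.0592/2)·(−5.185) = +1.10 V.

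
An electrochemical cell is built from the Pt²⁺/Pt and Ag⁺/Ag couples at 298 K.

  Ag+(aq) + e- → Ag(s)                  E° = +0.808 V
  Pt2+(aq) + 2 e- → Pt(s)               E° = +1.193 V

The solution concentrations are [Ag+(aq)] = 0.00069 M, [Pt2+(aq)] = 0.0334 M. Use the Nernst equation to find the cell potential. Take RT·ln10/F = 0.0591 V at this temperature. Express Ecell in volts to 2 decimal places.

The Pt²⁺/Pt couple has the more positive E°, so it is the cathode; Ag⁺/Ag is the anode.
E°cell = E°cat − E°an = +1.193 − (+0.808) = +0.385 V; n = 2.
Balancing gives Pt2+(aq) + 2 Ag(s) → Pt(s) + 2 Ag+(aq); hence Q = [Ag+(aq)]^2 / [Pt2+(aq)] = 1.43×10^−5 (log Q = −4.846).
Applying E = E° − (RT ln10/nF)·log Q gives +0.385 − (0.0591/2)(−4.846) = +0.53 V.

+0.53 V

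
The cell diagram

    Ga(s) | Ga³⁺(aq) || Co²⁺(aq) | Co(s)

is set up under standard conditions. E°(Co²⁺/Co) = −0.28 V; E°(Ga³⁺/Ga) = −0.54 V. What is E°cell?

By convention the left-hand electrode in cell notation is the anode (oxidation) and the right-hand electrode is the cathode (reduction).
E°cell = E°(right) − E°(left) = −0.28 − (−0.54) = +0.26 V.

+0.26 V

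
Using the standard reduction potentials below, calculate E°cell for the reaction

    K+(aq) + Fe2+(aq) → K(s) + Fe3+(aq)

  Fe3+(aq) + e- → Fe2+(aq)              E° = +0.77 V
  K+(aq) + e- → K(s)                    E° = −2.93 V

−3.70 V

In the reaction as written, K+(aq) is reduced (cathode) and Fe3+(aq) is produced by oxidation at the anode.
E°cell = E°(cathode) − E°(anode) = −2.93 − (+0.77) = −3.70 V.
The negative E°cell means the reaction is non-spontaneous in the direction written.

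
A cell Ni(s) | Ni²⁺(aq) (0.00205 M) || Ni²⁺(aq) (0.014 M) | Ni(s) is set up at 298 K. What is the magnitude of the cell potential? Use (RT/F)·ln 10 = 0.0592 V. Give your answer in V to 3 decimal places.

0.025 V

For a concentration cell E°cell = 0, since both electrodes use the same couple.
The compartment with the higher Ni²⁺(aq) concentration (0.014 M) acts as the cathode; ions are reduced there and produced at the dilute (0.00205 M) anode.
With n = 2, Ecell = −(0.0592/2)·log([dilute]/[conc]) = −(0.0592/2)·log(0.00205/0.014) = +0.025 V.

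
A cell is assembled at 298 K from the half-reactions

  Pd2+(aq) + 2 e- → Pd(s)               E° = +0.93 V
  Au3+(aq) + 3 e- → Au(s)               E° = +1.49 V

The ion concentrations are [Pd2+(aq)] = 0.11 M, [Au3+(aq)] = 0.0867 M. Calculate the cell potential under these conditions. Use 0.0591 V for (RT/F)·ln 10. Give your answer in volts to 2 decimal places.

+0.57 V

Since E°(Au³⁺/Au) > E°(Pd²⁺/Pd), Au³⁺/Au serves as the cathode.
The standard potential is +1.49 − (+0.93) = +0.56 V and the balanced reaction transfers n = 6 electrons.
For the overall reaction 2 Au3+(aq) + 3 Pd(s) → 2 Au(s) + 3 Pd2+(aq), Q = [Pd2+(aq)]^3 / [Au3+(aq)]^2 = 0.177, giving log Q = −0.752.
Applying E = E° − (RT ln10/nF)·log Q gives +0.56 − (0.0591/6)(−0.752) = +0.57 V.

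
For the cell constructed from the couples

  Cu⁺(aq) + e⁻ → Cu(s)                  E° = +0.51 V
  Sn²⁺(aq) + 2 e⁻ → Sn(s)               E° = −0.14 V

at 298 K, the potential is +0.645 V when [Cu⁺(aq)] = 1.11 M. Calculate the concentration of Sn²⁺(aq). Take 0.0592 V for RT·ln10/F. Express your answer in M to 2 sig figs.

1.8 M

With Cu⁺/Cu at the cathode and Sn²⁺/Sn at the anode, E°cell = +0.51 − (−0.14) = +0.65 V (n = 2).
From the Nernst equation, log Q = n(E° − E)/0.0592 = 2·(+0.65 − (+0.645))/0.0592 = 0.169.
Balancing electrons gives 2 Cu⁺(aq) + Sn(s) → 2 Cu(s) + Sn²⁺(aq); thus Q = [Sn²⁺(aq)] / [Cu⁺(aq)]^2.
Substituting the known concentrations and solving, log [Sn²⁺(aq)] = 0.260 and [Sn²⁺(aq)] = 1.8 M.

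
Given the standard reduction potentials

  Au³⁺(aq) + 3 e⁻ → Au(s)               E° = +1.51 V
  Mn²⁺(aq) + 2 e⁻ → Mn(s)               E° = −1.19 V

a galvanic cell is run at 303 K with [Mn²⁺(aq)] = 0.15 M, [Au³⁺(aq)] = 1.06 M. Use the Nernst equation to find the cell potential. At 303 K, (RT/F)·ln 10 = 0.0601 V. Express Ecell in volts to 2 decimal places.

+2.73 V

Since E°(Au³⁺/Au) > E°(Mn²⁺/Mn), Au³⁺/Au serves as the cathode.
E°cell = +1.51 − (−1.19) = +2.70 V, with n = 6 electrons transferred.
For the overall reaction 2 Au³⁺(aq) + 3 Mn(s) → 2 Au(s) + 3 Mn²⁺(aq), Q = [Mn²⁺(aq)]^3 / [Au³⁺(aq)]^2 = 0.003, giving log Q = −2.522.
By the Nernst equation, E = +2.70 − (0.0601/6)·(−2.522) = +2.73 V.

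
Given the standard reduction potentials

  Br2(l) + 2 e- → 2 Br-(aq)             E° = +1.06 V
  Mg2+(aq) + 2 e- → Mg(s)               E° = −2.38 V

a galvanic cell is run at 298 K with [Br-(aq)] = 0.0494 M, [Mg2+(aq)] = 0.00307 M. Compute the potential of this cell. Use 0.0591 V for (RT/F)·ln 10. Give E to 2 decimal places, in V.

Br₂/Br⁻ is reduced (cathode, E° = +1.06 V) and Mg²⁺/Mg is oxidized (anode).
The standard potential is +1.06 − (−2.38) = +3.44 V and the balanced reaction transfers n = 2 electrons.
Balancing gives Br2(l) + Mg(s) → 2 Br-(aq) + Mg2+(aq); hence Q = [Br-(aq)]^2·[Mg2+(aq)] = 7.49×10^−6 (log Q = −5.125).
By the Nernst equation, E = +3.44 − (0.0591/2)·(−5.125) = +3.59 V.

+3.59 V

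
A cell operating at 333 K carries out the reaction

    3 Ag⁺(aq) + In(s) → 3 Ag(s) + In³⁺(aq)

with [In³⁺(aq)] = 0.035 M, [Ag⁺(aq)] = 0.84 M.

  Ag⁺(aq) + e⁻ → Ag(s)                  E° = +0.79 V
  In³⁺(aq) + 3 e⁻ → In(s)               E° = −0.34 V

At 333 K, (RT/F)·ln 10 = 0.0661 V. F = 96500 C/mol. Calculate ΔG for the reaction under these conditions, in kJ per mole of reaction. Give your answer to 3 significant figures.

E°cell = +0.79 − (−0.34) = +1.13 V; the balanced reaction transfers n = 3 electrons.
Q = [In³⁺(aq)] / [Ag⁺(aq)]^3 = 0.0591, so log Q = −1.229 and E = +1.13 − (0.0661/3)(−1.229) = +1.1571 V.
Finally ΔG = −nFE = −(3)(96500 C/mol)(+1.1571 V) = −335 kJ/mol.

−335 kJ/mol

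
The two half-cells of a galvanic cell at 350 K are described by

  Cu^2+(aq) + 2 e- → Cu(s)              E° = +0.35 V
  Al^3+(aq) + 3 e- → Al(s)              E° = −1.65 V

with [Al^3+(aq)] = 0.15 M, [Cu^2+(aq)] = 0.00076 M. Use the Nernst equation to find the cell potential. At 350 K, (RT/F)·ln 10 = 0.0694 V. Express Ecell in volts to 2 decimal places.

The Cu²⁺/Cu couple has the more positive E°, so it is the cathode; Al³⁺/Al is the anode.
E°cell = E°cat − E°an = +0.35 − (−1.65) = +2.00 V; n = 6.
The balanced reaction is 3 Cu^2+(aq) + 2 Al(s) → 3 Cu(s) + 2 Al^3+(aq), so Q = [Al^3+(aq)]^2 / [Cu^2+(aq)]^3 = 5.13×10^7 and log Q = 7.710.
By the Nernst equation, E = +2.00 − (0.0694/6)·(7.710) = +1.91 V.

+1.91 V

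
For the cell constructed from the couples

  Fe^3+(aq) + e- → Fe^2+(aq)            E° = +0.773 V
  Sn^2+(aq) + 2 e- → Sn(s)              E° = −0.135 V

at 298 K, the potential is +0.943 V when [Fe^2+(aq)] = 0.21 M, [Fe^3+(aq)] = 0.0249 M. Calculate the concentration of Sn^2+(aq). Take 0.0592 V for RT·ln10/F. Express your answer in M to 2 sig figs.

The Fe³⁺/Fe²⁺ couple has the larger reduction potential, so it is the cathode: E°cell = +0.773 − (−0.135) = +0.908 V and n = 2.
Since E = E° − (0.0592/n)·log Q, log Q = n(E° − E)/0.0592 = −1.182.
Balancing electrons gives 2 Fe^3+(aq) + Sn(s) → 2 Fe^2+(aq) + Sn^2+(aq); thus Q = ([Fe^2+(aq)]^2·[Sn^2+(aq)]) / [Fe^3+(aq)]^2.
Substituting the known concentrations and solving, log [Sn^2+(aq)] = −3.034 and [Sn^2+(aq)] = 0.00092 M.

0.00092 M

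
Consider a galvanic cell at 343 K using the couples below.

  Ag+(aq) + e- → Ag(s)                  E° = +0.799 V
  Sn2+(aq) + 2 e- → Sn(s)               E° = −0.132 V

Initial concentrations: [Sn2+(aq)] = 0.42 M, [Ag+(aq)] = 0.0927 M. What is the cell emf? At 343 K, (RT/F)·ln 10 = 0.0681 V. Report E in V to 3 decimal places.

The Ag⁺/Ag couple has the more positive E°, so it is the cathode; Sn²⁺/Sn is the anode.
The standard potential is +0.799 − (−0.132) = +0.931 V and the balanced reaction transfers n = 2 electrons.
Balancing gives 2 Ag+(aq) + Sn(s) → 2 Ag(s) + Sn2+(aq); hence Q = [Sn2+(aq)] / [Ag+(aq)]^2 = 48.9 (log Q = 1.689).
By the Nernst equation, E = +0.931 − (0.0681/2)·(1.689) = +0.873 V.

+0.873 V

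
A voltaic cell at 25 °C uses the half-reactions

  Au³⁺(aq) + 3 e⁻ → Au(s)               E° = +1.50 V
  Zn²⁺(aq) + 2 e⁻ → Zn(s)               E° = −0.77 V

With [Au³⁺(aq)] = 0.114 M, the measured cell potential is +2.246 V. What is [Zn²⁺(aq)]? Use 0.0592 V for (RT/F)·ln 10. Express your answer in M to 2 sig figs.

Au³⁺/Au is the cathode (higher E°); E°cell = +1.50 − (−0.77) = +2.27 V with n = 6.
Rearranging E = E° − (0.0592/n)·log Q gives log Q = 6(+2.27 − (+2.246))/0.0592 = 2.432.
For 2 Au³⁺(aq) + 3 Zn(s) → 2 Au(s) + 3 Zn²⁺(aq), the reaction quotient is Q = [Zn²⁺(aq)]^3 / [Au³⁺(aq)]^2.
Substituting the known concentrations and solving, log [Zn²⁺(aq)] = 0.182 and [Zn²⁺(aq)] = 1.5 M.

1.5 M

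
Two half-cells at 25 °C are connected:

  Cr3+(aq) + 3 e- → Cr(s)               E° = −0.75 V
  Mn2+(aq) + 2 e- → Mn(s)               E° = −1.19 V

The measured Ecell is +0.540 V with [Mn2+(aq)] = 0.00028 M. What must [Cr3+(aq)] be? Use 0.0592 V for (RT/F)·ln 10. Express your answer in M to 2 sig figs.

The Cr³⁺/Cr couple has the larger reduction potential, so it is the cathode: E°cell = −0.75 − (−1.19) = +0.44 V and n = 6.
From the Nernst equation, log Q = n(E° − E)/0.0592 = 6·(+0.44 − (+0.540))/0.0592 = −10.135.
For 2 Cr3+(aq) + 3 Mn(s) → 2 Cr(s) + 3 Mn2+(aq), the reaction quotient is Q = [Mn2+(aq)]^3 / [Cr3+(aq)]^2.
Solving for the unknown gives log [Cr3+(aq)] = −0.262, so [Cr3+(aq)] ≈ 0.55 M.

0.55 M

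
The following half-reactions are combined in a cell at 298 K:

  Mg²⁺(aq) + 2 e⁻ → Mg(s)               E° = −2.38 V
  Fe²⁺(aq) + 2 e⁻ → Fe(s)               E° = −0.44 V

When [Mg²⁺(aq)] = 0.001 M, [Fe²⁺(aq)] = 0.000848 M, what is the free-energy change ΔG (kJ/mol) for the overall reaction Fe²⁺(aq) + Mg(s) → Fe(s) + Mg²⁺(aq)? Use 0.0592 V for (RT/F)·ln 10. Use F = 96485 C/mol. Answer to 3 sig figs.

−374 kJ/mol

E°cell = −0.44 − (−2.38) = +1.94 V; the balanced reaction transfers n = 2 electrons.
Q = [Mg²⁺(aq)] / [Fe²⁺(aq)] = 1.18, so log Q = 0.072 and E = +1.94 − (0.0592/2)(0.072) = +1.9379 V.
Then ΔG = −nFE = −2 × 96485 × +1.9379 J/mol = −374 kJ/mol.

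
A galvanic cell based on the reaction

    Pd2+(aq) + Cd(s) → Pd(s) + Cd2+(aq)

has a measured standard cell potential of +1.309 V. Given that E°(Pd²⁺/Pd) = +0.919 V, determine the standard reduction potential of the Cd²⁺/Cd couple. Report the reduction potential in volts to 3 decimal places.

−0.390 V

In the reaction as written the Pd²⁺/Pd couple is reduced (cathode) and Cd²⁺/Cd is oxidized (anode), so E°cell = E°(Pd²⁺/Pd) − E°(Cd²⁺/Cd).
E°(Cd²⁺/Cd) = E°(cathode) − E°cell = +0.919 − (+1.309) = −0.390 V.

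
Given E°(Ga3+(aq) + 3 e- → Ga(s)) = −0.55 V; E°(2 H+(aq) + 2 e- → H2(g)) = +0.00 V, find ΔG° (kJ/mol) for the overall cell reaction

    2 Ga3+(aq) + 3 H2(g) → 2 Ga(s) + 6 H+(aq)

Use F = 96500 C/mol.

In the reaction as written Ga3+(aq) is reduced, so the Ga³⁺/Ga couple is the cathode and 2H⁺/H₂ is the anode.
E°cell = −0.55 − (+0.00) = −0.55 V; balancing electrons gives n = 6.
ΔG° = −nFE°cell = −(6)(96500)(−0.55) J/mol = +318 kJ/mol.

+318 kJ/mol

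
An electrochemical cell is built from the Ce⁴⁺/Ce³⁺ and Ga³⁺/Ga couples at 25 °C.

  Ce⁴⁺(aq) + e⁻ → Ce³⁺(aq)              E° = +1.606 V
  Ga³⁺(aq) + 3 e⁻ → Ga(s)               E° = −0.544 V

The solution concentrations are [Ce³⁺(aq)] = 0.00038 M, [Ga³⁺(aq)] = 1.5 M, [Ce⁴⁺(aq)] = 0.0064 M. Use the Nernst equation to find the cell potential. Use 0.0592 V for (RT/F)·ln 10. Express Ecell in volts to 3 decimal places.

The Ce⁴⁺/Ce³⁺ couple has the more positive E°, so it is the cathode; Ga³⁺/Ga is the anode.
E°cell = +1.606 − (−0.544) = +2.150 V, with n = 3 electrons transferred.
The balanced reaction is 3 Ce⁴⁺(aq) + Ga(s) → 3 Ce³⁺(aq) + Ga³⁺(aq), so Q = ([Ce³⁺(aq)]^3·[Ga³⁺(aq)]) / [Ce⁴⁺(aq)]^3 = 0.000314 and log Q = −3.503.
E = E° − (0.0592/n)·log Q = +2.150 − (0.0592/3)(−3.503) = +2.219 V.

+2.219 V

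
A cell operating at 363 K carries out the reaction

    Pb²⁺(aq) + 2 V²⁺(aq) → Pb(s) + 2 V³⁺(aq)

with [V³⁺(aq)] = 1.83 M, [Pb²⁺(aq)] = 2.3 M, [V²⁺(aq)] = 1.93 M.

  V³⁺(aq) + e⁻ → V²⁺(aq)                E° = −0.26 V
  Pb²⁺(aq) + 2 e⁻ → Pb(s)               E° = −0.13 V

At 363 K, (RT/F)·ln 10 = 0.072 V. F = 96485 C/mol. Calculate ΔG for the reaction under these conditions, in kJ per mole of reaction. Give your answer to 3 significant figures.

−27.9 kJ/mol

The standard cell potential is −0.13 − (−0.26) = +0.13 V, with n = 2 electrons in the balanced equation.
The reaction quotient is [V³⁺(aq)]^2 / ([Pb²⁺(aq)]·[V²⁺(aq)]^2) = 0.391; by Nernst, E = +0.13 − (0.072/2)(−0.408) = +0.1447 V.
ΔG = −nFE = −(2)(96485)(+0.1447) J/mol = −27.9 kJ/mol.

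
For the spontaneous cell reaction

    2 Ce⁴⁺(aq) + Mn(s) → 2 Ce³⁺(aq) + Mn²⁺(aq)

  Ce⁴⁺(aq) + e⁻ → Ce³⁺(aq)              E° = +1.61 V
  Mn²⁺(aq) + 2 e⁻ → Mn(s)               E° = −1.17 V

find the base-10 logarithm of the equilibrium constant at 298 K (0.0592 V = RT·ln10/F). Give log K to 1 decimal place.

log K = 93.9

The Ce⁴⁺/Ce³⁺ couple is reduced (cathode); E°cell = +1.61 − (−1.17) = +2.78 V with n = 2.
At equilibrium E = 0, so log K = nE°cell / 0.0592 = (2)(+2.78) / 0.0592 = 93.9.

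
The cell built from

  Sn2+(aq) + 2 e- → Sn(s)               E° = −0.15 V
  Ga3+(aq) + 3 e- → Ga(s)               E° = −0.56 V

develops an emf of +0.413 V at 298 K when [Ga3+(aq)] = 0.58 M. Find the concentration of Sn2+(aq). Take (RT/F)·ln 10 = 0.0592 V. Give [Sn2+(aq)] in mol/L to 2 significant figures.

Sn²⁺/Sn is the cathode (higher E°); E°cell = −0.15 − (−0.56) = +0.41 V with n = 6.
Since E = E° − (0.0592/n)·log Q, log Q = n(E° − E)/0.0592 = −0.304.
Balancing electrons gives 3 Sn2+(aq) + 2 Ga(s) → 3 Sn(s) + 2 Ga3+(aq); thus Q = [Ga3+(aq)]^2 / [Sn2+(aq)]^3.
Substituting the known concentrations and solving, log [Sn2+(aq)] = −0.056 and [Sn2+(aq)] = 0.88 M.

0.88 M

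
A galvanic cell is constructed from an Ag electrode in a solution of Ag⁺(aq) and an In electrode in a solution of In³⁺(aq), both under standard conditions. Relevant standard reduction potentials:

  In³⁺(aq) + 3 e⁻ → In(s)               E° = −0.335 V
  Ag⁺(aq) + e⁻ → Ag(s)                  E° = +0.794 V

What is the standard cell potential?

+1.129 V

Of the two couples in this cell, the one with the more positive reduction potential is reduced at the cathode: here that is Ag⁺/Ag (+0.794 V); In³⁺/In (−0.335 V) is the anode.
E°cell = E°(cathode) − E°(anode) = +0.794 − (−0.335) = +1.129 V.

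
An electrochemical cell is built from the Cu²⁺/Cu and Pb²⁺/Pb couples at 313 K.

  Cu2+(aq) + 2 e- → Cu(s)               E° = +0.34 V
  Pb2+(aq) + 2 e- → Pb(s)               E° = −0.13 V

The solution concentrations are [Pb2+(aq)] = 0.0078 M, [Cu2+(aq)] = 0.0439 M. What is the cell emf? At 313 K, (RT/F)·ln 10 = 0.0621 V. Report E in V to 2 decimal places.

Since E°(Cu²⁺/Cu) > E°(Pb²⁺/Pb), Cu²⁺/Cu serves as the cathode.
The standard potential is +0.34 − (−0.13) = +0.47 V and the balanced reaction transfers n = 2 electrons.
The balanced reaction is Cu2+(aq) + Pb(s) → Cu(s) + Pb2+(aq), so Q = [Pb2+(aq)] / [Cu2+(aq)] = 0.178 and log Q = −0.750.
E = E° − (0.0621/n)·log Q = +0.47 − (0.0621/2)(−0.750) = +0.49 V.

+0.49 V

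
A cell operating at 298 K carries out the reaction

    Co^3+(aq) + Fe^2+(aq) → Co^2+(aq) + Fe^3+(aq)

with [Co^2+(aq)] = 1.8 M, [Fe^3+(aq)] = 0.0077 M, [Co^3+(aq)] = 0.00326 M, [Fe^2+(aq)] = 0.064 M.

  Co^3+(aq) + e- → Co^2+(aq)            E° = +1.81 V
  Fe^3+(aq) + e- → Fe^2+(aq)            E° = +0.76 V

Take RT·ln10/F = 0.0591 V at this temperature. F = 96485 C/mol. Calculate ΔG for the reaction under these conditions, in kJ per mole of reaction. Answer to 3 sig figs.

E°cell = +1.81 − (+0.76) = +1.05 V; the balanced reaction transfers n = 1 electron.
Q = ([Co^2+(aq)]·[Fe^3+(aq)]) / ([Co^3+(aq)]·[Fe^2+(aq)]) = 66.4, so log Q = 1.822 and E = +1.05 − (0.0591/1)(1.822) = +0.9423 V.
Finally ΔG = −nFE = −(1)(96485 C/mol)(+0.9423 V) = −90.9 kJ/mol.

−90.9 kJ/mol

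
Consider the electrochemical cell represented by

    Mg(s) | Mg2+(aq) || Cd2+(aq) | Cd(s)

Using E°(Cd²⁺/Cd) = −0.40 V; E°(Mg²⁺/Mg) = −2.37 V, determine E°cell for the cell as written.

By convention the left-hand electrode in cell notation is the anode (oxidation) and the right-hand electrode is the cathode (reduction).
E°cell = E°(right) − E°(left) = −0.40 − (−2.37) = +1.97 V.

+1.97 V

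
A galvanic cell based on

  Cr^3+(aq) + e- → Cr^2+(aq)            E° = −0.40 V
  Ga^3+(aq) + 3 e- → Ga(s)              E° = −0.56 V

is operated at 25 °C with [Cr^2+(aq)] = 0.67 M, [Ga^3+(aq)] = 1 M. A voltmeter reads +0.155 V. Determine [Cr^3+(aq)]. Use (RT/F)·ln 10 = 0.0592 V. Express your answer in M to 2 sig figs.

0.55 M

Cr³⁺/Cr²⁺ is the cathode (higher E°); E°cell = −0.40 − (−0.56) = +0.16 V with n = 3.
From the Nernst equation, log Q = n(E° − E)/0.0592 = 3·(+0.16 − (+0.155))/0.0592 = 0.253.
The balanced reaction is 3 Cr^3+(aq) + Ga(s) → 3 Cr^2+(aq) + Ga^3+(aq), so Q = ([Cr^2+(aq)]^3·[Ga^3+(aq)]) / [Cr^3+(aq)]^3.
Isolating [Cr^3+(aq)] in Q = 10^{0.253} yields log [Cr^3+(aq)] = −0.258, i.e. 0.55 M.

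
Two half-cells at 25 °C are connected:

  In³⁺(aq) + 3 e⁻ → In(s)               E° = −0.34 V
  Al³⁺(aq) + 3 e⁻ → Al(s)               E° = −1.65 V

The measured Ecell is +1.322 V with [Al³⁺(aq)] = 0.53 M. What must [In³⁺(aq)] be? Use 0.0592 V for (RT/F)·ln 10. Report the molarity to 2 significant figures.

In³⁺/In is the cathode (higher E°); E°cell = −0.34 − (−1.65) = +1.31 V with n = 3.
From the Nernst equation, log Q = n(E° − E)/0.0592 = 3·(+1.31 − (+1.322))/0.0592 = −0.608.
For In³⁺(aq) + Al(s) → In(s) + Al³⁺(aq), the reaction quotient is Q = [Al³⁺(aq)] / [In³⁺(aq)].
Isolating [In³⁺(aq)] in Q = 10^{−0.608} yields log [In³⁺(aq)] = 0.332, i.e. 2.1 M.

2.1 M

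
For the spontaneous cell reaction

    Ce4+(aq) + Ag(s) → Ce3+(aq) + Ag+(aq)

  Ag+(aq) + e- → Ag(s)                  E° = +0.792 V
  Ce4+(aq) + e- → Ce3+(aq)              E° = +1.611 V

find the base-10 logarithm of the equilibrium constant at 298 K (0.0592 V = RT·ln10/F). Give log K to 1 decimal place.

The Ce⁴⁺/Ce³⁺ couple is reduced (cathode); E°cell = +1.611 − (+0.792) = +0.819 V with n = 1.
At equilibrium E = 0, so log K = nE°cell / 0.0592 = (1)(+0.819) / 0.0592 = 13.8.

log K = 13.8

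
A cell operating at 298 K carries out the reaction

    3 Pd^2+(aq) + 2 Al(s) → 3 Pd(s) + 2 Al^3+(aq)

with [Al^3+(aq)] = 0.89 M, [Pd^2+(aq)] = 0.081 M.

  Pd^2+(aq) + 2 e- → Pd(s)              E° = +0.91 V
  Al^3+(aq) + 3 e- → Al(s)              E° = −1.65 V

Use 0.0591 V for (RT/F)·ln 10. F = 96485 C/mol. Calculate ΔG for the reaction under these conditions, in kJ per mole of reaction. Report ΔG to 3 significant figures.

−1460 kJ/mol

E°cell = +0.91 − (−1.65) = +2.56 V; the balanced reaction transfers n = 6 electrons.
The reaction quotient is [Al^3+(aq)]^2 / [Pd^2+(aq)]^3 = 1.49×10^3; by Nernst, E = +2.56 − (0.0591/6)(3.173) = +2.5287 V.
Then ΔG = −nFE = −6 × 96485 × +2.5287 J/mol = −1460 kJ/mol.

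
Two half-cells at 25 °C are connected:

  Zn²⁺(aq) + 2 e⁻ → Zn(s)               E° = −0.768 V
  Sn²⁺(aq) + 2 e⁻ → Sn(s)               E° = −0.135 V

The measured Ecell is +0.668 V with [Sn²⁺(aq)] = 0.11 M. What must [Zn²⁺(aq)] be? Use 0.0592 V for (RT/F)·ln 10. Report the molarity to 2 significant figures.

0.0072 M

With Sn²⁺/Sn at the cathode and Zn²⁺/Zn at the anode, E°cell = −0.135 − (−0.768) = +0.633 V (n = 2).
Rearranging E = E° − (0.0592/n)·log Q gives log Q = 2(+0.633 − (+0.668))/0.0592 = −1.182.
Balancing electrons gives Sn²⁺(aq) + Zn(s) → Sn(s) + Zn²⁺(aq); thus Q = [Zn²⁺(aq)] / [Sn²⁺(aq)].
Substituting the known concentrations and solving, log [Zn²⁺(aq)] = −2.141 and [Zn²⁺(aq)] = 0.0072 M.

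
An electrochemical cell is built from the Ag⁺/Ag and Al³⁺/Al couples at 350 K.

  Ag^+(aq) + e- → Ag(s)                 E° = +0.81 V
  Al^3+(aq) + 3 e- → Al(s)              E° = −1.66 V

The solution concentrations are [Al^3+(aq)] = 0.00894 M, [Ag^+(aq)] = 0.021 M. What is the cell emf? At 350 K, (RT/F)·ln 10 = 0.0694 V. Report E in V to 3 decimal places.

The Ag⁺/Ag couple has the more positive E°, so it is the cathode; Al³⁺/Al is the anode.
E°cell = +0.81 − (−1.66) = +2.47 V, with n = 3 electrons transferred.
Balancing gives 3 Ag^+(aq) + Al(s) → 3 Ag(s) + Al^3+(aq); hence Q = [Al^3+(aq)] / [Ag^+(aq)]^3 = 965 (log Q = 2.985).
E = E° − (0.0694/n)·log Q = +2.47 − (0.0694/3)(2.985) = +2.401 V.

+2.401 V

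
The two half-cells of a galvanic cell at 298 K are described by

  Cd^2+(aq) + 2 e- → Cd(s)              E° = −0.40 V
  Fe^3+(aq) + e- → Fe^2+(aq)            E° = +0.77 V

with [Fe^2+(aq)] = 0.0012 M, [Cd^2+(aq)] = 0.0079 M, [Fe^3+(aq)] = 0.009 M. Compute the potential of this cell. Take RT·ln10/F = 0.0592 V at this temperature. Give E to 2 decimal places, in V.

Fe³⁺/Fe²⁺ is reduced (cathode, E° = +0.77 V) and Cd²⁺/Cd is oxidized (anode).
E°cell = E°cat − E°an = +0.77 − (−0.40) = +1.17 V; n = 2.
Balancing gives 2 Fe^3+(aq) + Cd(s) → 2 Fe^2+(aq) + Cd^2+(aq); hence Q = ([Fe^2+(aq)]^2·[Cd^2+(aq)]) / [Fe^3+(aq)]^2 = 0.00014 (log Q = −3.852).
E = E° − (0.0592/n)·log Q = +1.17 − (0.0592/2)(−3.852) = +1.28 V.

+1.28 V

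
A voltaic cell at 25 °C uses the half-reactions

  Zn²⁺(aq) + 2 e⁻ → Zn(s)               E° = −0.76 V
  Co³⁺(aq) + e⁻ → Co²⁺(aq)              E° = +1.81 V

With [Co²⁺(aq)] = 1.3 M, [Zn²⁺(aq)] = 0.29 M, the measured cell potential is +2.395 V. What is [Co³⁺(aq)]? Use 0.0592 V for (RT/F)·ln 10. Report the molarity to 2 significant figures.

0.00077 M

The Co³⁺/Co²⁺ couple has the larger reduction potential, so it is the cathode: E°cell = +1.81 − (−0.76) = +2.57 V and n = 2.
From the Nernst equation, log Q = n(E° − E)/0.0592 = 2·(+2.57 − (+2.395))/0.0592 = 5.912.
The balanced reaction is 2 Co³⁺(aq) + Zn(s) → 2 Co²⁺(aq) + Zn²⁺(aq), so Q = ([Co²⁺(aq)]^2·[Zn²⁺(aq)]) / [Co³⁺(aq)]^2.
Solving for the unknown gives log [Co³⁺(aq)] = −3.111, so [Co³⁺(aq)] ≈ 0.00077 M.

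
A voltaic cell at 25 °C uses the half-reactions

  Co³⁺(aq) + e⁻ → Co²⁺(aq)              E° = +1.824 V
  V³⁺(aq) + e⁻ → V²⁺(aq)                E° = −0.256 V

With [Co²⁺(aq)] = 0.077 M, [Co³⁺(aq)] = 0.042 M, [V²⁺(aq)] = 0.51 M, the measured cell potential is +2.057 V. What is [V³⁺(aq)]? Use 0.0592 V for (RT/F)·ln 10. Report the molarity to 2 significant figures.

The Co³⁺/Co²⁺ couple has the larger reduction potential, so it is the cathode: E°cell = +1.824 − (−0.256) = +2.080 V and n = 1.
Since E = E° − (0.0592/n)·log Q, log Q = n(E° − E)/0.0592 = 0.389.
Balancing electrons gives Co³⁺(aq) + V²⁺(aq) → Co²⁺(aq) + V³⁺(aq); thus Q = ([Co²⁺(aq)]·[V³⁺(aq)]) / ([Co³⁺(aq)]·[V²⁺(aq)]).
Isolating [V³⁺(aq)] in Q = 10^{0.389} yields log [V³⁺(aq)] = −0.167, i.e. 0.68 M.

0.68 M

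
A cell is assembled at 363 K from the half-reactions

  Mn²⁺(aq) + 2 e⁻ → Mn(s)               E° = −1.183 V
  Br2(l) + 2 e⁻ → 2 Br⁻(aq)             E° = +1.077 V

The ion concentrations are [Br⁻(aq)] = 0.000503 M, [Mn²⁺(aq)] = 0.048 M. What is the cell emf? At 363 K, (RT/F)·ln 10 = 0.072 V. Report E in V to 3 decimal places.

The Br₂/Br⁻ couple has the more positive E°, so it is the cathode; Mn²⁺/Mn is the anode.
E°cell = E°cat − E°an = +1.077 − (−1.183) = +2.260 V; n = 2.
For the overall reaction Br2(l) + Mn(s) → 2 Br⁻(aq) + Mn²⁺(aq), Q = [Br⁻(aq)]^2·[Mn²⁺(aq)] = 1.21×10^−8, giving log Q = −7.916.
Applying E = E° − (RT ln10/nF)·log Q gives +2.260 − (0.072/2)(−7.916) = +2.545 V.

+2.545 V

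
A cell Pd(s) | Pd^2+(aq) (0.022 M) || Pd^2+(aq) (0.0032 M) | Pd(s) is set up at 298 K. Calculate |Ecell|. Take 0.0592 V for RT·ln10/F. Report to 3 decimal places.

For a concentration cell E°cell = 0, since both electrodes use the same couple.
The compartment with the higher Pd^2+(aq) concentration (0.022 M) acts as the cathode; ions are reduced there and produced at the dilute (0.0032 M) anode.
With n = 2, Ecell = −(0.0592/2)·log([dilute]/[conc]) = −(0.0592/2)·log(0.0032/0.022) = +0.025 V.

0.025 V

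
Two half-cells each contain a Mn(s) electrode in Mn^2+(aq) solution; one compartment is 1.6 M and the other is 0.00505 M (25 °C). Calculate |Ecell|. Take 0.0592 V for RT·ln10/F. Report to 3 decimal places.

For a concentration cell E°cell = 0, since both electrodes use the same couple.
The compartment with the higher Mn^2+(aq) concentration (1.6 M) acts as the cathode; ions are reduced there and produced at the dilute (0.00505 M) anode.
With n = 2, Ecell = −(0.0592/2)·log([dilute]/[conc]) = −(0.0592/2)·log(0.00505/1.6) = +0.074 V.

0.074 V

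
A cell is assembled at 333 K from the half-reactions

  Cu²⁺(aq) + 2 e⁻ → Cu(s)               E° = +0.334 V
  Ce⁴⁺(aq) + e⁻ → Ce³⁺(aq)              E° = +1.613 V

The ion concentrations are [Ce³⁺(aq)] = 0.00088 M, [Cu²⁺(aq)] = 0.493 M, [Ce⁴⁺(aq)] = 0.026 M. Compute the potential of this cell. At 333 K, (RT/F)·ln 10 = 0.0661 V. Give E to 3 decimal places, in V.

Since E°(Ce⁴⁺/Ce³⁺) > E°(Cu²⁺/Cu), Ce⁴⁺/Ce³⁺ serves as the cathode.
E°cell = E°cat − E°an = +1.613 − (+0.334) = +1.279 V; n = 2.
The balanced reaction is 2 Ce⁴⁺(aq) + Cu(s) → 2 Ce³⁺(aq) + Cu²⁺(aq), so Q = ([Ce³⁺(aq)]^2·[Cu²⁺(aq)]) / [Ce⁴⁺(aq)]^2 = 0.000565 and log Q = −3.248.
By the Nernst equation, E = +1.279 − (0.0661/2)·(−3.248) = +1.386 V.

+1.386 V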